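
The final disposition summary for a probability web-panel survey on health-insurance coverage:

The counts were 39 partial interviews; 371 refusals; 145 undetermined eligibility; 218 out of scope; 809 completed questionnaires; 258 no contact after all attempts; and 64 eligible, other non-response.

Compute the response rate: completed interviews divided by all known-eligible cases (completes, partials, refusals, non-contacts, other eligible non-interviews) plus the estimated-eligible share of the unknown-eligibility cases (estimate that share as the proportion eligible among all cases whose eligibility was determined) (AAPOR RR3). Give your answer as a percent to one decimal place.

Numerator = 809
Eligible (known) = 809 + 39 + 371 + 258 + 64 = 1541
e = 1541 / (1541 + 218) = 1541 / 1759 = 0.8761
Estimated eligible among unknowns = 0.8761 × 145 = 127.03
Denom = 1541 + 127.03 = 1668.03
RR3 = 809 / 1668.03 = 0.4850

48.5%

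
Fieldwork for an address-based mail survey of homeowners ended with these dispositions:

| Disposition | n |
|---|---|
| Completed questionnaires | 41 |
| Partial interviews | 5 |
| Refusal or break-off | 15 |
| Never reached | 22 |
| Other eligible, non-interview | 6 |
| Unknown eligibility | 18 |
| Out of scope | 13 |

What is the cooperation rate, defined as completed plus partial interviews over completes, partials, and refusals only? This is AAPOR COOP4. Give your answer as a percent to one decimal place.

75.4%

Top = 41 + 5 = 46
Denom = 41 + 5 + 15 = 61
COOP4 = 46 / 61 = 0.7541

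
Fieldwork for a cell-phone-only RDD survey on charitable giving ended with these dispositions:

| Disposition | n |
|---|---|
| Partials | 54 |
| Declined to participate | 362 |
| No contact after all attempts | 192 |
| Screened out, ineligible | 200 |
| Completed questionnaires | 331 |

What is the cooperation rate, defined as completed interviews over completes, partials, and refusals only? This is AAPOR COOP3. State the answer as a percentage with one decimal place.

Top: 331
Base: 331 + 54 + 362 = 747
COOP3 = 331 / 747 = 0.4431

44.3%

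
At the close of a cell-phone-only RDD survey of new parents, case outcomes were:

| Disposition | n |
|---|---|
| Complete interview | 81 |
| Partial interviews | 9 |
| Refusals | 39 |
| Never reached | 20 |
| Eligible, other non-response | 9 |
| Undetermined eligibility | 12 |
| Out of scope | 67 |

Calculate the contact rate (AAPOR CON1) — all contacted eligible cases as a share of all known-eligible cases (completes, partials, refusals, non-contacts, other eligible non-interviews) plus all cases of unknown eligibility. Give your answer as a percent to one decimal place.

81.2%

Num: 81 + 9 + 39 + 9 = 138
Denominator: 81 + 9 + 39 + 20 + 9 + 12 = 170
CON1 = 138 / 170 = 0.8118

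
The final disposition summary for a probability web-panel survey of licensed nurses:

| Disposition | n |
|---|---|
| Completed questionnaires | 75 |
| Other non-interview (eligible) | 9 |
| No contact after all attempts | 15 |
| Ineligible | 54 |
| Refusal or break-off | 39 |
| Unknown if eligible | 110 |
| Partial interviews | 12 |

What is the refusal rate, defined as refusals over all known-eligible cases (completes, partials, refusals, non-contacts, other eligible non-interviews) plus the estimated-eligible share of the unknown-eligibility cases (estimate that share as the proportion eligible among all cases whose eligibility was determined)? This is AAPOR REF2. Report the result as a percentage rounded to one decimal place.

16.9%

Top → 39
Eligible (known) → 75 + 12 + 39 + 15 + 9 = 150
e = 150 / (150 + 54) = 150 / 204 = 0.7353
Eligible share of unknowns → 0.7353 × 110 = 80.88
Denominator → 150 + 80.88 = 230.88
REF2 = 39 / 230.88 = 0.1689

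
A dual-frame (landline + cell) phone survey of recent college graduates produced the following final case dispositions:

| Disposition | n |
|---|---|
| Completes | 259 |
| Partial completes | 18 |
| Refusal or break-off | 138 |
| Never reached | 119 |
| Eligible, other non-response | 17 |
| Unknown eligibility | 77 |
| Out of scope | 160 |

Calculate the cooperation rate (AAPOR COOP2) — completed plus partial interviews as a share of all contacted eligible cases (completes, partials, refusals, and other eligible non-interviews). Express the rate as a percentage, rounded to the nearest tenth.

64.1%

Top: 259 + 18 = 277
Base: 259 + 18 + 138 + 17 = 432
COOP2 = 277 / 432 = 0.6412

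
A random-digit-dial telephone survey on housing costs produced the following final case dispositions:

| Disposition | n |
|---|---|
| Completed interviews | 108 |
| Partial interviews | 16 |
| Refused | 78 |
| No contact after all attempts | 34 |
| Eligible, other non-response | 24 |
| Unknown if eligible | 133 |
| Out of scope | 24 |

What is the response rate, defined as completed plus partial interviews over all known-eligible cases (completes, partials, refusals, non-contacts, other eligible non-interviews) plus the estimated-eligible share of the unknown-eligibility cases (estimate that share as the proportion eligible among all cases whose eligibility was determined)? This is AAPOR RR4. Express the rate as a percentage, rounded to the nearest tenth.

Top → 108 + 16 = 124
Determined eligible → 108 + 16 + 78 + 34 + 24 = 260
e = 260 / (260 + 24) = 260 / 284 = 0.9155
Estimated eligible among unknowns → 0.9155 × 133 = 121.76
Denom → 260 + 121.76 = 381.76
RR4 = 124 / 381.76 = 0.3248

32.5%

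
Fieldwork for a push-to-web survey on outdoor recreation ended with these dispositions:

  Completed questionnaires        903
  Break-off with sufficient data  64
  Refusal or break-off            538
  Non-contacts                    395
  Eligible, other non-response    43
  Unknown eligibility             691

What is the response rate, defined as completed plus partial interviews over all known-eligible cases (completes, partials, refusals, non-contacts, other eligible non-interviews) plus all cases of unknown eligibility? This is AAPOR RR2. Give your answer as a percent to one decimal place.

Numerator → 903 + 64 = 967
Base → 903 + 64 + 538 + 395 + 43 + 691 = 2634
RR2 = 967 / 2634 = 0.3671

36.7%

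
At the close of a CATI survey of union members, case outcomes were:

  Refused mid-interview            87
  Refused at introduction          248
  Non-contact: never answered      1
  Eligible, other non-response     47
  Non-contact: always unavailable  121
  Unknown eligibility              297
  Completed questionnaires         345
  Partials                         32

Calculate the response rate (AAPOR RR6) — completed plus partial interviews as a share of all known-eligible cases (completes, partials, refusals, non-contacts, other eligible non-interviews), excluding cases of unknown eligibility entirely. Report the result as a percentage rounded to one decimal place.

42.8%

Refusal or break-off = 248 + 87 = 335
Never reached = 1 + 121 = 122
Numerator: 345 + 32 = 377
Denom: 345 + 32 + 335 + 122 + 47 = 881
RR6 = 377 / 881 = 0.4279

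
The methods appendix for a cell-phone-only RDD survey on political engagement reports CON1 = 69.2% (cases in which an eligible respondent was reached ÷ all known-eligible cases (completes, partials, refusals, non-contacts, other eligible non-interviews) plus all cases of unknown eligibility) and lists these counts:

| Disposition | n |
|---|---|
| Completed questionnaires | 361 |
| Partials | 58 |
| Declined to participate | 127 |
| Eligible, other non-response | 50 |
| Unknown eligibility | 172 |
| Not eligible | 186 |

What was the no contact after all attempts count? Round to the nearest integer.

93

Num = 361 + 58 + 127 + 50 = 596
CON1 = 596 / D = 0.692
D = 596 / 0.692 = 861.3
Other denominator terms total 768
no contact after all attempts = 861.3 − 768 ≈ 93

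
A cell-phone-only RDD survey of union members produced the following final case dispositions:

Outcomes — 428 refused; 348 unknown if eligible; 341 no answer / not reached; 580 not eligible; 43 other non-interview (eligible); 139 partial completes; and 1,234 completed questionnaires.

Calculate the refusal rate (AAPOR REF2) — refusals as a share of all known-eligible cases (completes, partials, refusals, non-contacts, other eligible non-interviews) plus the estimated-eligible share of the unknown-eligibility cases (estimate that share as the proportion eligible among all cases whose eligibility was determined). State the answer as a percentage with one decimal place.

17.4%

Num → 428
Known eligible → 1234 + 139 + 428 + 341 + 43 = 2185
e = 2185 / (2185 + 580) = 2185 / 2765 = 0.7902
Estimated eligible among unknowns → 0.7902 × 348 = 274.99
Denom → 2185 + 274.99 = 2459.99
REF2 = 428 / 2459.99 = 0.1740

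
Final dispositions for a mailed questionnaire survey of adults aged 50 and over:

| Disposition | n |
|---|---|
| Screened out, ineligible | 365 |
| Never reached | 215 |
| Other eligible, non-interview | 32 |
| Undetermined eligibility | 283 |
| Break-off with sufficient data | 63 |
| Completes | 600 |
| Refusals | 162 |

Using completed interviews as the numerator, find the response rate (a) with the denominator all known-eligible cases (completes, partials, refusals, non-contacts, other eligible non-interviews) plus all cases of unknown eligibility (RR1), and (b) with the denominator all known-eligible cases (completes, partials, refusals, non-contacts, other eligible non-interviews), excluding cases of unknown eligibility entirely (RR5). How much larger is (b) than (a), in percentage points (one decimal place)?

11.7

Numerator → 600
Denominator → 600 + 63 + 162 + 215 + 32 + 283 = 1355
RR1 = 600 / 1355 = 0.4428
Denominator → 600 + 63 + 162 + 215 + 32 = 1072
RR5 = 600 / 1072 = 0.5597
Difference = 55.97 − 44.28 = 11.69 percentage points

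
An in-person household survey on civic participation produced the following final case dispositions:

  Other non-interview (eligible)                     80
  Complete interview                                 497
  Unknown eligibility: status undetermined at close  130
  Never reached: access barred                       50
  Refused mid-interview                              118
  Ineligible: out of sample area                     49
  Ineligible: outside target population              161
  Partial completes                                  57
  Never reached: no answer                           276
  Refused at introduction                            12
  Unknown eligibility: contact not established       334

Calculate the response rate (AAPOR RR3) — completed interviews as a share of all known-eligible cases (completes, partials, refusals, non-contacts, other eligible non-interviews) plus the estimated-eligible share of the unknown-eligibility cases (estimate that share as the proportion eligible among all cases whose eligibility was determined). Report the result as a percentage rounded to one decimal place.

Refused = 12 + 118 = 130
No contact after all attempts = 276 + 50 = 326
Eligibility not determined = 334 + 130 = 464
Ineligible = 161 + 49 = 210
Top → 497
Eligible (known) → 497 + 57 + 130 + 326 + 80 = 1090
e = 1090 / (1090 + 210) = 1090 / 1300 = 0.8385
Estimated eligible among unknowns → 0.8385 × 464 = 389.06
Denominator → 1090 + 389.06 = 1479.06
RR3 = 497 / 1479.06 = 0.3360

33.6%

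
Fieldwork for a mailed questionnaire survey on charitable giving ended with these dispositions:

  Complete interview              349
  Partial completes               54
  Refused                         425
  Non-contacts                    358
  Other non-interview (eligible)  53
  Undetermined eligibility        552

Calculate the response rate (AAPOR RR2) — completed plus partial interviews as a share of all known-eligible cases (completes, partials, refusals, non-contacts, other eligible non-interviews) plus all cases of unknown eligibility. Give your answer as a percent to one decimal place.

22.5%

Num: 349 + 54 = 403
Denominator: 349 + 54 + 425 + 358 + 53 + 552 = 1791
RR2 = 403 / 1791 = 0.2250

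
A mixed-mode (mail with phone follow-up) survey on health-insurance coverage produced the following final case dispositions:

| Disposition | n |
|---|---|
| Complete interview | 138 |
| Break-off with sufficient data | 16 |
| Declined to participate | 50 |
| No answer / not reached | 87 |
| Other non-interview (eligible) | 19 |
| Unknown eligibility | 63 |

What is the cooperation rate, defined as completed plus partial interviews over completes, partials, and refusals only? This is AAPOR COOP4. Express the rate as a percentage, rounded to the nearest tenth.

Numerator: 138 + 16 = 154
Denominator: 138 + 16 + 50 = 204
COOP4 = 154 / 204 = 0.7549

75.5%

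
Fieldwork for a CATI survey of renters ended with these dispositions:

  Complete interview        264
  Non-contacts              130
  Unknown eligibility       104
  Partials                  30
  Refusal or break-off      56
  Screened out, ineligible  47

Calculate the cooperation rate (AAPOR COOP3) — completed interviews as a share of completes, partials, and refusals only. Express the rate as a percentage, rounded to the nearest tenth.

Num: 264
Denom: 264 + 30 + 56 = 350
COOP3 = 264 / 350 = 0.7543

75.4%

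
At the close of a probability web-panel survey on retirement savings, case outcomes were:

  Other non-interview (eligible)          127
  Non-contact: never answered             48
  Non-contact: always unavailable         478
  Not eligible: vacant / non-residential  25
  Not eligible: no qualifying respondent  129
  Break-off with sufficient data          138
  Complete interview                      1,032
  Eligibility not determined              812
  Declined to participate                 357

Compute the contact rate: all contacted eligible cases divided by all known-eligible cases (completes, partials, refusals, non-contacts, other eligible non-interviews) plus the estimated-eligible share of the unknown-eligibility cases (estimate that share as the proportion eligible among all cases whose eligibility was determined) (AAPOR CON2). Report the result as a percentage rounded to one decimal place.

56.3%

No answer / not reached = 48 + 478 = 526
Out of scope = 129 + 25 = 154
Num = 1032 + 138 + 357 + 127 = 1654
Determined eligible = 1032 + 138 + 357 + 526 + 127 = 2180
e = 2180 / (2180 + 154) = 2180 / 2334 = 0.9340
Eligible share of unknowns = 0.9340 × 812 = 758.41
Base = 2180 + 758.41 = 2938.41
CON2 = 1654 / 2938.41 = 0.5629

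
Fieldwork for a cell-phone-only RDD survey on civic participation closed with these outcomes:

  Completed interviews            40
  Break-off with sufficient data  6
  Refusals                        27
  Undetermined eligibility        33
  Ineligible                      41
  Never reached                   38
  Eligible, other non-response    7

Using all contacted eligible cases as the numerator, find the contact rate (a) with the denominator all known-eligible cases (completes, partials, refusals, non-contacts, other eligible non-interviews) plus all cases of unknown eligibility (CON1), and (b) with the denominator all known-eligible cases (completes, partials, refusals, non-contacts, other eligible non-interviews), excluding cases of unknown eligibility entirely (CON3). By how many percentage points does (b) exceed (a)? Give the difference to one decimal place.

14.8

Num = 40 + 6 + 27 + 7 = 80
Denom = 40 + 6 + 27 + 38 + 7 + 33 = 151
CON1 = 80 / 151 = 0.5298
Denom = 40 + 6 + 27 + 38 + 7 = 118
CON3 = 80 / 118 = 0.6780
Difference = 67.80 − 52.98 = 14.82 percentage points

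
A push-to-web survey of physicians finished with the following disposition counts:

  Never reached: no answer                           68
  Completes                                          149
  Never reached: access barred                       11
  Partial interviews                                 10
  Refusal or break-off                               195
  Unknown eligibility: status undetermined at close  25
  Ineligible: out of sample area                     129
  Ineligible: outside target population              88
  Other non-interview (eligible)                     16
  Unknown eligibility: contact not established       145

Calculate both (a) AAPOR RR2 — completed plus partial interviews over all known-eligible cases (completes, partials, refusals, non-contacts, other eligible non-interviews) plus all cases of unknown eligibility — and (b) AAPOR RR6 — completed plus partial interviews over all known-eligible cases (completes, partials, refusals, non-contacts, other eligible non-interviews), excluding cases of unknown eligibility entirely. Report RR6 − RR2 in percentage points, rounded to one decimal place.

9.7

No answer / not reached = 68 + 11 = 79
Unknown if eligible = 145 + 25 = 170
Out of scope = 88 + 129 = 217
Num → 149 + 10 = 159
Base → 149 + 10 + 195 + 79 + 16 + 170 = 619
RR2 = 159 / 619 = 0.2569
Base → 149 + 10 + 195 + 79 + 16 = 449
RR6 = 159 / 449 = 0.3541
Difference = 35.41 − 25.69 = 9.72 percentage points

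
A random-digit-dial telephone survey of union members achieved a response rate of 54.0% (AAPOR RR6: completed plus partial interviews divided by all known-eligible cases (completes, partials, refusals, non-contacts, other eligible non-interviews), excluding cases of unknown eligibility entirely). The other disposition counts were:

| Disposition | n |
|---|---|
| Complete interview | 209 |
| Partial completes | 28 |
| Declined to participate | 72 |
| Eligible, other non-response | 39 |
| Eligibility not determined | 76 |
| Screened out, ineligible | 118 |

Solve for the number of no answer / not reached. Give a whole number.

91

Num = 209 + 28 = 237
RR6 = 237 / D = 0.540
D = 237 / 0.540 = 438.9
Other denominator terms total 348
no answer / not reached = 438.9 − 348 ≈ 91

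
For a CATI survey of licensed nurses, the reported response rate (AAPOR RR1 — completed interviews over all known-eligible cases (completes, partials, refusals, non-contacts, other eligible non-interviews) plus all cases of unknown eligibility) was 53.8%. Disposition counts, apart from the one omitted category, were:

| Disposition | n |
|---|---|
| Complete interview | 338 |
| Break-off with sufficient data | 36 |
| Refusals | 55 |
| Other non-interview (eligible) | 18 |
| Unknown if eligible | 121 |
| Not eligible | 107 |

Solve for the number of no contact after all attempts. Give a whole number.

60

RR1 = 338 / D = 0.538
D = 338 / 0.538 = 628.3
Other denominator terms total 568
no contact after all attempts = 628.3 − 568 ≈ 60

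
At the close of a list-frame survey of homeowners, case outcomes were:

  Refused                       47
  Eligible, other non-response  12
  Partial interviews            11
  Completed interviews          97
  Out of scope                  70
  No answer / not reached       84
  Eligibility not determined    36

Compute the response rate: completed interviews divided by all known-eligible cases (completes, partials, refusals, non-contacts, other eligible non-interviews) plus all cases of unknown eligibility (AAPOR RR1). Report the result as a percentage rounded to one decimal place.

33.8%

Num: 97
Denominator: 97 + 11 + 47 + 84 + 12 + 36 = 287
RR1 = 97 / 287 = 0.3380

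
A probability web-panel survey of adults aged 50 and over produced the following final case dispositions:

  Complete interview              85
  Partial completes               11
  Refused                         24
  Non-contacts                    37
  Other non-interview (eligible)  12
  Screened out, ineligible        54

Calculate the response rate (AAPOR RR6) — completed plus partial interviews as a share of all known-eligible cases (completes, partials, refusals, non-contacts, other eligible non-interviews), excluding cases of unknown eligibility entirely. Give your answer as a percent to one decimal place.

Num = 85 + 11 = 96
Denom = 85 + 11 + 24 + 37 + 12 = 169
RR6 = 96 / 169 = 0.5680

56.8%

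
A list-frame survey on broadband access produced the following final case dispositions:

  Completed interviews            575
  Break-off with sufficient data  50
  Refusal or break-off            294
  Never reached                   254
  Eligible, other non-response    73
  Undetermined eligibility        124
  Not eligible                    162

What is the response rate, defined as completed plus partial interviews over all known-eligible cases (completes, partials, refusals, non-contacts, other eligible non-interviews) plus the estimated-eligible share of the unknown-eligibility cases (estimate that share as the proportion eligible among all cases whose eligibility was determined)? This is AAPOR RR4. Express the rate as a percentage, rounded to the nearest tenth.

46.1%

Num = 575 + 50 = 625
Eligible (known) = 575 + 50 + 294 + 254 + 73 = 1246
e = 1246 / (1246 + 162) = 1246 / 1408 = 0.8849
Eligible share of unknowns = 0.8849 × 124 = 109.73
Base = 1246 + 109.73 = 1355.73
RR4 = 625 / 1355.73 = 0.4610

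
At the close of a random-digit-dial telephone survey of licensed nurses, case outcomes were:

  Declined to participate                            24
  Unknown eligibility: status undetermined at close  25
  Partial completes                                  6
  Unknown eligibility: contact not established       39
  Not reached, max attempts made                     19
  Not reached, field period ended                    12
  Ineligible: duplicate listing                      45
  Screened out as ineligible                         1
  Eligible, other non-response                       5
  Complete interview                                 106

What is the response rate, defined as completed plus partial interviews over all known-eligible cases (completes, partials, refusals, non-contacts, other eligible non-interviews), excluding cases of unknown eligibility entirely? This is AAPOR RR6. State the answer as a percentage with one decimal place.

Non-contacts = 12 + 19 = 31
Unknown if eligible = 39 + 25 = 64
Ineligible = 1 + 45 = 46
Numerator → 106 + 6 = 112
Base → 106 + 6 + 24 + 31 + 5 = 172
RR6 = 112 / 172 = 0.6512

65.1%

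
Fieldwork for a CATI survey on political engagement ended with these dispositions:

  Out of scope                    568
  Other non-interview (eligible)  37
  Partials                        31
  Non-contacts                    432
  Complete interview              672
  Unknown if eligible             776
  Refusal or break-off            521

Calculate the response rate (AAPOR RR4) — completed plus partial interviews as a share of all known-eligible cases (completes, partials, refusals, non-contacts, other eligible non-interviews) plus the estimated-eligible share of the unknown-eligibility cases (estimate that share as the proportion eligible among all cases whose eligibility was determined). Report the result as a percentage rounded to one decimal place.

Numerator → 672 + 31 = 703
Determined eligible → 672 + 31 + 521 + 432 + 37 = 1693
e = 1693 / (1693 + 568) = 1693 / 2261 = 0.7488
e × U → 0.7488 × 776 = 581.07
Denom → 1693 + 581.07 = 2274.07
RR4 = 703 / 2274.07 = 0.3091

30.9%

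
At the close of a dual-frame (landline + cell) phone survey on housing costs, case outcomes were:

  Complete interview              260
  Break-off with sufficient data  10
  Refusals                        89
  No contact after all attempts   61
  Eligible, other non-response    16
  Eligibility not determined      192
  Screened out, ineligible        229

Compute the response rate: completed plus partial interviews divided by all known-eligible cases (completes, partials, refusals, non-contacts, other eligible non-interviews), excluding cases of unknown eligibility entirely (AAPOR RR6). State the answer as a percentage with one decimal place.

61.9%

Numerator → 260 + 10 = 270
Denom → 260 + 10 + 89 + 61 + 16 = 436
RR6 = 270 / 436 = 0.6193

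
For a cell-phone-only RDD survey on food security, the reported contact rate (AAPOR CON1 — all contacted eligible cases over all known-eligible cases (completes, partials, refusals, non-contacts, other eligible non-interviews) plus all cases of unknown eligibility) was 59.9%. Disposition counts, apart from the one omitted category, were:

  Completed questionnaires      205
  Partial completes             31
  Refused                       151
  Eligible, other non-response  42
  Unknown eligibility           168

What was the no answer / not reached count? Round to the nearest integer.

Num → 205 + 31 + 151 + 42 = 429
CON1 = 429 / D = 0.599
D = 429 / 0.599 = 716.2
Rest of base = 597
no answer / not reached = 716.2 − 597 ≈ 119

119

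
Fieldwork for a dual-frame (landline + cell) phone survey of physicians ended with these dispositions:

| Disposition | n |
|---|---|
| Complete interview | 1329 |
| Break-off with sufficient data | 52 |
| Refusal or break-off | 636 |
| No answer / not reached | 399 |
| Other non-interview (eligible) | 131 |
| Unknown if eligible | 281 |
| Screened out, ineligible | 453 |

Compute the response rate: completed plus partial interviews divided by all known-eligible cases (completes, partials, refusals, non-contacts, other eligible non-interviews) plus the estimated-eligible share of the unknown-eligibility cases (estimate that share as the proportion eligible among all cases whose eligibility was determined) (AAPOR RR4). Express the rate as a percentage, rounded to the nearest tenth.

49.6%

Numerator: 1329 + 52 = 1381
Eligible (known): 1329 + 52 + 636 + 399 + 131 = 2547
e = 2547 / (2547 + 453) = 2547 / 3000 = 0.8490
Eligible share of unknowns: 0.8490 × 281 = 238.57
Denom: 2547 + 238.57 = 2785.57
RR4 = 1381 / 2785.57 = 0.4958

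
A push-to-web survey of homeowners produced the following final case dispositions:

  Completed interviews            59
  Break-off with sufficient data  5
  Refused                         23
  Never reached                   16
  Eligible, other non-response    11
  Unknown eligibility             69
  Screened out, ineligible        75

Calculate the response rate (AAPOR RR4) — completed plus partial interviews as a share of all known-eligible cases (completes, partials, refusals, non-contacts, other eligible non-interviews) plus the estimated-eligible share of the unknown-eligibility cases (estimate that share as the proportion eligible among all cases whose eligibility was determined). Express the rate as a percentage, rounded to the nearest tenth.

41.1%

Numerator → 59 + 5 = 64
Known eligible → 59 + 5 + 23 + 16 + 11 = 114
e = 114 / (114 + 75) = 114 / 189 = 0.6032
Estimated eligible among unknowns → 0.6032 × 69 = 41.62
Denom → 114 + 41.62 = 155.62
RR4 = 64 / 155.62 = 0.4113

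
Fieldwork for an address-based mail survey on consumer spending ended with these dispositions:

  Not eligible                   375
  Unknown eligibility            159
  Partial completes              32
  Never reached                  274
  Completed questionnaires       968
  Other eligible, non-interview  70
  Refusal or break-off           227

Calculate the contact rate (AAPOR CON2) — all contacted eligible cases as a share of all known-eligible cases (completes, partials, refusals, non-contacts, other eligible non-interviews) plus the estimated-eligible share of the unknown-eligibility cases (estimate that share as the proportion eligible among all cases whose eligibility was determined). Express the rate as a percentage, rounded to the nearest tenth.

Numerator → 968 + 32 + 227 + 70 = 1297
Determined eligible → 968 + 32 + 227 + 274 + 70 = 1571
e = 1571 / (1571 + 375) = 1571 / 1946 = 0.8073
e × U → 0.8073 × 159 = 128.36
Denom → 1571 + 128.36 = 1699.36
CON2 = 1297 / 1699.36 = 0.7632

76.3%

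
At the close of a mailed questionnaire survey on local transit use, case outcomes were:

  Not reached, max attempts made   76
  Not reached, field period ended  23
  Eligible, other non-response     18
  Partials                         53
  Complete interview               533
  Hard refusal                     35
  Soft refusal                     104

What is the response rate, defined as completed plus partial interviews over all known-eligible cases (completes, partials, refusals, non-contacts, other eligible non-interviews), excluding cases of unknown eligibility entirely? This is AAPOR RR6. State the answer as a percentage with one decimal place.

Refused = 35 + 104 = 139
No contact after all attempts = 23 + 76 = 99
Numerator = 533 + 53 = 586
Denom = 533 + 53 + 139 + 99 + 18 = 842
RR6 = 586 / 842 = 0.6960

69.6%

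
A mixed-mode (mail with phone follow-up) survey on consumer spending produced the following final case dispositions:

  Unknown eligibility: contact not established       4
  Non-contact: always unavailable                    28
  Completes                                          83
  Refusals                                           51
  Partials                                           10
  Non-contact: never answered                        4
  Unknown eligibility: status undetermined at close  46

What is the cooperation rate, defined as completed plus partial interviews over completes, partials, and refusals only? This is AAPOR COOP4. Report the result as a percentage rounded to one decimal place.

64.6%

Never reached = 4 + 28 = 32
Eligibility not determined = 4 + 46 = 50
Numerator: 83 + 10 = 93
Denominator: 83 + 10 + 51 = 144
COOP4 = 93 / 144 = 0.6458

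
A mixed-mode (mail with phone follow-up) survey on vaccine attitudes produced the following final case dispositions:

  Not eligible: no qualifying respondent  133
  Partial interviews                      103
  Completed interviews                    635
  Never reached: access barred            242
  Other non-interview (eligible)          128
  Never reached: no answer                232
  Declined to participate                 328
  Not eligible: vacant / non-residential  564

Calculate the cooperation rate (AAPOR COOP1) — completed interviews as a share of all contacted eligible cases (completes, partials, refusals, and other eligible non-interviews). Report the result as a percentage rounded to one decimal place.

Non-contacts = 232 + 242 = 474
Out of scope = 133 + 564 = 697
Num = 635
Denom = 635 + 103 + 328 + 128 = 1194
COOP1 = 635 / 1194 = 0.5318

53.2%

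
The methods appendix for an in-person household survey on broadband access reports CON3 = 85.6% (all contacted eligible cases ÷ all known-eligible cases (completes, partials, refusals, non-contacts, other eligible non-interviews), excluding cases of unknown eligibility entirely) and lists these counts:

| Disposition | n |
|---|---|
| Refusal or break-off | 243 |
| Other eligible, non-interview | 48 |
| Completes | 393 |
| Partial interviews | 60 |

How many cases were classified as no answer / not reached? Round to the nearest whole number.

Top → 393 + 60 + 243 + 48 = 744
CON3 = 744 / D = 0.856
D = 744 / 0.856 = 869.2
Rest of base = 744
no answer / not reached = 869.2 − 744 ≈ 125

125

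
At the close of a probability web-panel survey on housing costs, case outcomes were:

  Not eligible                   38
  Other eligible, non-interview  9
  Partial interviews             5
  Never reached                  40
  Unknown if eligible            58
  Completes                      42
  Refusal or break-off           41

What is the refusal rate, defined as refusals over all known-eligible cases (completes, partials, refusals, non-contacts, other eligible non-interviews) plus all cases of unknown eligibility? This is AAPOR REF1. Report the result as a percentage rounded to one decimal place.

Numerator: 41
Denom: 42 + 5 + 41 + 40 + 9 + 58 = 195
REF1 = 41 / 195 = 0.2103

21.0%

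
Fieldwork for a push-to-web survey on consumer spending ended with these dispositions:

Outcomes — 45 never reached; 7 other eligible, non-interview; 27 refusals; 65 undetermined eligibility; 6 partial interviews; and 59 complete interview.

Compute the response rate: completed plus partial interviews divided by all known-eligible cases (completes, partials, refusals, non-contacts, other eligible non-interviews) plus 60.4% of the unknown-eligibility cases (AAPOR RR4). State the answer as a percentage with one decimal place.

35.5%

Num → 59 + 6 = 65
Eligible (known) → 59 + 6 + 27 + 45 + 7 = 144
e × U → 0.6040 × 65 = 39.26
Denom → 144 + 39.26 = 183.26
RR4 = 65 / 183.26 = 0.3547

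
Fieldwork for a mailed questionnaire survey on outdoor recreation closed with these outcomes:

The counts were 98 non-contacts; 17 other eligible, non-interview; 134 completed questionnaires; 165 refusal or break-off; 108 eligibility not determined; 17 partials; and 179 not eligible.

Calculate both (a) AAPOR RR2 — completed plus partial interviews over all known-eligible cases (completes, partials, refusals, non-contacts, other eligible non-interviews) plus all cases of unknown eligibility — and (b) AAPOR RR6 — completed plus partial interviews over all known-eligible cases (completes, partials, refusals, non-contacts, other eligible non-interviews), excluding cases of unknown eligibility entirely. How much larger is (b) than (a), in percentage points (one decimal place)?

7.0

Num = 134 + 17 = 151
Denom = 134 + 17 + 165 + 98 + 17 + 108 = 539
RR2 = 151 / 539 = 0.2801
Denom = 134 + 17 + 165 + 98 + 17 = 431
RR6 = 151 / 431 = 0.3503
Difference = 35.03 − 28.01 = 7.02 percentage points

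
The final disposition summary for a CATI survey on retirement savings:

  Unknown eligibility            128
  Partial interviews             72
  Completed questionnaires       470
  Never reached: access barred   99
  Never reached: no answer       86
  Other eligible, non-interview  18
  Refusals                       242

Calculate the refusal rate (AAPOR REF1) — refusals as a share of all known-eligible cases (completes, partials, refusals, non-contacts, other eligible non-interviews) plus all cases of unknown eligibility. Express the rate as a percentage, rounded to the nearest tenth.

21.7%

Never reached = 86 + 99 = 185
Numerator → 242
Denominator → 470 + 72 + 242 + 185 + 18 + 128 = 1115
REF1 = 242 / 1115 = 0.2170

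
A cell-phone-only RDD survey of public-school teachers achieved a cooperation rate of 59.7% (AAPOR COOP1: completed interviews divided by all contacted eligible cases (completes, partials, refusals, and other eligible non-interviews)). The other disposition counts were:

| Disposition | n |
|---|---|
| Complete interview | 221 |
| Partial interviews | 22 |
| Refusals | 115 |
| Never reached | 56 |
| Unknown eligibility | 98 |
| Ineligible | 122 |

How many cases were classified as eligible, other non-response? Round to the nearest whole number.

COOP1 = 221 / D = 0.597
D = 221 / 0.597 = 370.2
Other denominator terms total 358
eligible, other non-response = 370.2 − 358 ≈ 12

12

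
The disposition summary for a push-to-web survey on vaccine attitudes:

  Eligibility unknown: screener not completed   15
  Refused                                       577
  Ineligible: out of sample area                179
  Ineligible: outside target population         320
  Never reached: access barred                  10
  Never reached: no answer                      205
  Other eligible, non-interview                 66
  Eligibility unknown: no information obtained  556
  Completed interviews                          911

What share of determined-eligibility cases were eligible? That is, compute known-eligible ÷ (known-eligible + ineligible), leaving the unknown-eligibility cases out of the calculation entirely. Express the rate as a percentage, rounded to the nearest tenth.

78.0%

No contact after all attempts = 205 + 10 = 215
Unknown eligibility = 15 + 556 = 571
Ineligible = 320 + 179 = 499
Eligible (known) = 911 + 577 + 215 + 66 = 1769
e = 1769 / (1769 + 499) = 1769 / 2268 = 0.7800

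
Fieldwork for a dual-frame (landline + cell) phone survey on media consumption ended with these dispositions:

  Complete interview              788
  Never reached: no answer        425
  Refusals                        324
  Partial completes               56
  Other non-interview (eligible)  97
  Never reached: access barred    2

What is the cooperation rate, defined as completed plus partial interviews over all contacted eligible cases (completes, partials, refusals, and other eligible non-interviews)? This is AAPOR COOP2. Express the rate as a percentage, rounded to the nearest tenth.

Non-contacts = 425 + 2 = 427
Num = 788 + 56 = 844
Denom = 788 + 56 + 324 + 97 = 1265
COOP2 = 844 / 1265 = 0.6672

66.7%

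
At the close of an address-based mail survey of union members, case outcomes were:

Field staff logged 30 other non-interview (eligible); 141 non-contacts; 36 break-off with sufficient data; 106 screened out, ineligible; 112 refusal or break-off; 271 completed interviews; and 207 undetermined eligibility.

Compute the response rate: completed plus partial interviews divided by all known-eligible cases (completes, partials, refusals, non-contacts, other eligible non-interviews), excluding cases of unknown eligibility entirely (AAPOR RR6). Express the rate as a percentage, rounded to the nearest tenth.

52.0%

Top → 271 + 36 = 307
Denom → 271 + 36 + 112 + 141 + 30 = 590
RR6 = 307 / 590 = 0.5203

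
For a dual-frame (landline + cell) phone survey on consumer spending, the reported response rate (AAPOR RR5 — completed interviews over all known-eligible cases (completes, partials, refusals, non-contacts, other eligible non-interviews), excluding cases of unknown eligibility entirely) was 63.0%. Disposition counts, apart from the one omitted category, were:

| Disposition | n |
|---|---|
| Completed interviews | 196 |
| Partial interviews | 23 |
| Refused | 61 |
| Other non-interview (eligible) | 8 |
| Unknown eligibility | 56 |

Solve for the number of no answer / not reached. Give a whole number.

23

RR5 = 196 / D = 0.630
D = 196 / 0.630 = 311.1
Remaining denominator categories sum to 288
no answer / not reached = 311.1 − 288 ≈ 23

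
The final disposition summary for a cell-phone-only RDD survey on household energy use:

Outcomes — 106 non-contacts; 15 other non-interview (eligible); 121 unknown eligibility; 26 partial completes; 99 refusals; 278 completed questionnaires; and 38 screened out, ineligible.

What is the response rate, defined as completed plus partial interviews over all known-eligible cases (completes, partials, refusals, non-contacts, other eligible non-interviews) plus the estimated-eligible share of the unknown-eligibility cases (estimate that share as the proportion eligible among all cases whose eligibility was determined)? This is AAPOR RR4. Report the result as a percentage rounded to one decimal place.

47.7%

Top → 278 + 26 = 304
Known eligible → 278 + 26 + 99 + 106 + 15 = 524
e = 524 / (524 + 38) = 524 / 562 = 0.9324
Estimated eligible among unknowns → 0.9324 × 121 = 112.82
Base → 524 + 112.82 = 636.82
RR4 = 304 / 636.82 = 0.4774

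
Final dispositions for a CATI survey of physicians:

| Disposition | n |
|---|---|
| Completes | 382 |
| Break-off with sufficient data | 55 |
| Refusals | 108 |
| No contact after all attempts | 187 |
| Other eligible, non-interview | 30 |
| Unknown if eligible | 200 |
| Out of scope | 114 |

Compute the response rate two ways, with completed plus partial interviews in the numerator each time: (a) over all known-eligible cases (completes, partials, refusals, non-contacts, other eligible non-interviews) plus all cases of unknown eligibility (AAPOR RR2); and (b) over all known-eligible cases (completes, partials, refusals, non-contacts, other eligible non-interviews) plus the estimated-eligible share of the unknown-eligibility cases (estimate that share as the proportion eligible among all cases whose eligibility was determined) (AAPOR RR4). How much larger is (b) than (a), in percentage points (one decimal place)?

1.3

Num = 382 + 55 = 437
Base = 382 + 55 + 108 + 187 + 30 + 200 = 962
RR2 = 437 / 962 = 0.4543
Known eligible = 382 + 55 + 108 + 187 + 30 = 762
e = 762 / (762 + 114) = 762 / 876 = 0.8699
Estimated eligible among unknowns = 0.8699 × 200 = 173.98
Base = 762 + 173.98 = 935.98
RR4 = 437 / 935.98 = 0.4669
Difference = 46.69 − 45.43 = 1.26 percentage points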